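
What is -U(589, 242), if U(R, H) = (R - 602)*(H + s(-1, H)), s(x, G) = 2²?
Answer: 3198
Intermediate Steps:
s(x, G) = 4
U(R, H) = (-602 + R)*(4 + H) (U(R, H) = (R - 602)*(H + 4) = (-602 + R)*(4 + H))
-U(589, 242) = -(-2408 - 602*242 + 4*589 + 242*589) = -(-2408 - 145684 + 2356 + 142538) = -1*(-3198) = 3198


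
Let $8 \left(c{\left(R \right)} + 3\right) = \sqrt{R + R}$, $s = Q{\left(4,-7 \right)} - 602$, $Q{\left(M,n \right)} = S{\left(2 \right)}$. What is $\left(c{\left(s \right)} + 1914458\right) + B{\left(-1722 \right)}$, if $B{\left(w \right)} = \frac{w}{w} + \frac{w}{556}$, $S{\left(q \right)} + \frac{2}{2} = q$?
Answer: $\frac{532217907}{278} + \frac{i \sqrt{1202}}{8} \approx 1.9145 \cdot 10^{6} + 4.3337 i$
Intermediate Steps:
$S{\left(q \right)} = -1 + q$
$Q{\left(M,n \right)} = 1$ ($Q{\left(M,n \right)} = -1 + 2 = 1$)
$B{\left(w \right)} = 1 + \frac{w}{556}$ ($B{\left(w \right)} = 1 + w \frac{1}{556} = 1 + \frac{w}{556}$)
$s = -601$ ($s = 1 - 602 = -601$)
$c{\left(R \right)} = -3 + \frac{\sqrt{2} \sqrt{R}}{8}$ ($c{\left(R \right)} = -3 + \frac{\sqrt{R + R}}{8} = -3 + \frac{\sqrt{2 R}}{8} = -3 + \frac{\sqrt{2} \sqrt{R}}{8}$)
$\left(c{\left(s \right)} + 1914458\right) + B{\left(-1722 \right)} = \left(\left(-3 + \frac{\sqrt{2} \sqrt{-601}}{8}\right) + 1914458\right) + \left(1 + \frac{1}{556} \left(-1722\right)\right) = \left(\left(-3 + \frac{\sqrt{2} i \sqrt{601}}{8}\right) + 1914458\right) + \left(1 - \frac{861}{278}\right) = \left(\left(-3 + \frac{i \sqrt{1202}}{8}\right) + 1914458\right) - \frac{583}{278} = \left(1914455 + \frac{i \sqrt{1202}}{8}\right) - \frac{583}{278} = \frac{532217907}{278} + \frac{i \sqrt{1202}}{8}$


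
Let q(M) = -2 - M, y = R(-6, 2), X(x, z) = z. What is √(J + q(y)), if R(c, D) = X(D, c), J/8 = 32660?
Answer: 2*√65321 ≈ 511.16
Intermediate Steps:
J = 261280 (J = 8*32660 = 261280)
R(c, D) = c
y = -6
√(J + q(y)) = √(261280 + (-2 - 1*(-6))) = √(261280 + (-2 + 6)) = √(261280 + 4) = √261284 = 2*√65321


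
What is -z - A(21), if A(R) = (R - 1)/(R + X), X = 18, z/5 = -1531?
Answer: 298525/39 ≈ 7654.5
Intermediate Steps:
z = -7655 (z = 5*(-1531) = -7655)
A(R) = (-1 + R)/(18 + R) (A(R) = (R - 1)/(R + 18) = (-1 + R)/(18 + R))
-z - A(21) = -1*(-7655) - (-1 + 21)/(18 + 21) = 7655 - 20/39 = 298525/39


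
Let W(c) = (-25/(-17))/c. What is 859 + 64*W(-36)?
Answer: 131027/153 ≈ 856.39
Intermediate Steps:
W(c) = 25/(17*c) (W(c) = (-25*(-1/17))/c = 25/(17*c))
859 + 64*W(-36) = 859 + 64*((25/17)/(-36)) = 859 + 64*((25/17)*(-1/36)) = 859 + 64*(-25/612) = 859 - 400/153 = 131027/153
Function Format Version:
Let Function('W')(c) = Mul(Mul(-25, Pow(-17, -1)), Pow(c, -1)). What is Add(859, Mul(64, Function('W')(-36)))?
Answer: Rational(131027, 153) ≈ 856.39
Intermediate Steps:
Function('W')(c) = Mul(Rational(25, 17), Pow(c, -1)) (Function('W')(c) = Mul(Mul(-25, Rational(-1, 17)), Pow(c, -1)) = Mul(Rational(25, 17), Pow(c, -1)))
Add(859, Mul(64, Function('W')(-36))) = Add(859, Mul(64, Mul(Rational(25, 17), Pow(-36, -1)))) = Add(859, Mul(64, Mul(Rational(25, 17), Rational(-1, 36)))) = Add(859, Mul(64, Rational(-25, 612))) = Add(859, Rational(-400, 153)) = Rational(131027, 153)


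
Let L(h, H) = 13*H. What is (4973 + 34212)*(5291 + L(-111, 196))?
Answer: 307171215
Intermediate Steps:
(4973 + 34212)*(5291 + L(-111, 196)) = (4973 + 34212)*(5291 + 13*196) = 39185*(5291 + 2548) = 39185*7839 = 307171215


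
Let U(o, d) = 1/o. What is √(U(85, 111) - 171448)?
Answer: 3*I*√137634635/85 ≈ 414.06*I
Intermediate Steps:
√(U(85, 111) - 171448) = √(1/85 - 171448) = √(-14573079/85) = 3*I*√137634635/85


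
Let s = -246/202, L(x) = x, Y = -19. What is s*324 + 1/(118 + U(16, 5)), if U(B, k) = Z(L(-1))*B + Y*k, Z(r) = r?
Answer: -278863/707 ≈ -394.43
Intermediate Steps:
U(B, k) = -B - 19*k
s = -123/101 (s = -246*1/202 = -123/101 ≈ -1.2178)
s*324 + 1/(118 + U(16, 5)) = -123/101*324 + 1/(118 + (-1*16 - 19*5)) = -39852/101 + 1/(118 + (-16 - 95)) = -39852/101 + 1/(118 - 111) = -39852/101 + 1/7 = -39852/101 + ⅐ = -278863/707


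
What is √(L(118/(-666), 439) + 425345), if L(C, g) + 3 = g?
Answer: 3*√47309 ≈ 652.52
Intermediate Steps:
L(C, g) = -3 + g
√(L(118/(-666), 439) + 425345) = √((-3 + 439) + 425345) = √(436 + 425345) = √425781 = 3*√47309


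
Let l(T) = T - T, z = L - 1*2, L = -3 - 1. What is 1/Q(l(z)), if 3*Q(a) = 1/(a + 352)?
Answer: 1056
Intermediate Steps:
L = -4
z = -6 (z = -4 - 1*2 = -4 - 2 = -6)
l(T) = 0
Q(a) = 1/(3*(352 + a)) (Q(a) = 1/(3*(a + 352)) = 1/(3*(352 + a)))
1/Q(l(z)) = 1/(1/(3*(352 + 0))) = 1/((⅓)/352) = 1/((⅓)*(1/352)) = 1/(1/1056) = 1056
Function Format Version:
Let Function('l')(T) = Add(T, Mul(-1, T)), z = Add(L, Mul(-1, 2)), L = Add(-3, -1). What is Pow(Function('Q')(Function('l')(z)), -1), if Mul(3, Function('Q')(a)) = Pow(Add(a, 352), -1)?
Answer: 1056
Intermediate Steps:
L = -4
z = -6 (z = Add(-4, Mul(-1, 2)) = Add(-4, -2) = -6)
Function('l')(T) = 0
Function('Q')(a) = Mul(Rational(1, 3), Pow(Add(352, a), -1)) (Function('Q')(a) = Mul(Rational(1, 3), Pow(Add(a, 352), -1)) = Mul(Rational(1, 3), Pow(Add(352, a), -1)))
Pow(Function('Q')(Function('l')(z)), -1) = Pow(Mul(Rational(1, 3), Pow(Add(352, 0), -1)), -1) = Pow(Mul(Rational(1, 3), Pow(352, -1)), -1) = Pow(Mul(Rational(1, 3), Rational(1, 352)), -1) = Pow(Rational(1, 1056), -1) = 1056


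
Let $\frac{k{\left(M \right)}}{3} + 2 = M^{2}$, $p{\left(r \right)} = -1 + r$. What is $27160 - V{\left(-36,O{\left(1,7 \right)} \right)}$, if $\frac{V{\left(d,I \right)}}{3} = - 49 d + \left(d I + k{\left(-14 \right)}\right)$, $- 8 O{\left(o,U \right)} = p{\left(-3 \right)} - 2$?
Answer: $20203$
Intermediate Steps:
$k{\left(M \right)} = -6 + 3 M^{2}$
$O{\left(o,U \right)} = \frac{3}{4}$ ($O{\left(o,U \right)} = - \frac{\left(-1 - 3\right) - 2}{8} = - \frac{-4 - 2}{8} = \left(- \frac{1}{8}\right) \left(-6\right) = \frac{3}{4}$)
$V{\left(d,I \right)} = 1746 - 147 d + 3 I d$ ($V{\left(d,I \right)} = 3 \left(- 49 d - \left(6 - 588 - d I\right)\right) = 3 \left(- 49 d + \left(I d + \left(-6 + 3 \cdot 196\right)\right)\right) = 3 \left(- 49 d + \left(I d + \left(-6 + 588\right)\right)\right) = 3 \left(- 49 d + \left(I d + 582\right)\right) = 3 \left(- 49 d + \left(582 + I d\right)\right) = 3 \left(582 - 49 d + I d\right) = 1746 - 147 d + 3 I d$)
$27160 - V{\left(-36,O{\left(1,7 \right)} \right)} = 27160 - \left(1746 - -5292 + 3 \cdot \frac{3}{4} \left(-36\right)\right) = 27160 - \left(1746 + 5292 - 81\right) = 27160 - 6957 = 20203$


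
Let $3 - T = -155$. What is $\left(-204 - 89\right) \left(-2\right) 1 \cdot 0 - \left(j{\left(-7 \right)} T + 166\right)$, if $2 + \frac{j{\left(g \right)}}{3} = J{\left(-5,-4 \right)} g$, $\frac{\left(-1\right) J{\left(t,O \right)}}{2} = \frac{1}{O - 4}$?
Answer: $\frac{3223}{2} \approx 1611.5$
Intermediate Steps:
$J{\left(t,O \right)} = - \frac{2}{-4 + O}$ ($J{\left(t,O \right)} = - \frac{2}{O - 4} = - \frac{2}{-4 + O}$)
$j{\left(g \right)} = -6 + \frac{3 g}{4}$ ($j{\left(g \right)} = -6 + 3 - \frac{2}{-4 - 4} g = -6 + 3 - \frac{2}{-8} g = -6 + 3 \left(-2\right) \left(- \frac{1}{8}\right) g = -6 + 3 \frac{g}{4} = -6 + \frac{3 g}{4}$)
$T = 158$ ($T = 3 - -155 = 3 + 155 = 158$)
$\left(-204 - 89\right) \left(-2\right) 1 \cdot 0 - \left(j{\left(-7 \right)} T + 166\right) = \left(-204 - 89\right) \left(-2\right) 1 \cdot 0 - \left(\left(-6 + \frac{3}{4} \left(-7\right)\right) 158 + 166\right) = - 293 \left(\left(-2\right) 0\right) - \left(\left(-6 - \frac{21}{4}\right) 158 + 166\right) = \left(-293\right) 0 - \left(\left(- \frac{45}{4}\right) 158 + 166\right) = 0 - \left(- \frac{3555}{2} + 166\right) = 0 - - \frac{3223}{2} = 0 + \frac{3223}{2} = \frac{3223}{2}$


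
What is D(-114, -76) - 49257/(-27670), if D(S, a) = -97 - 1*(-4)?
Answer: -2524053/27670 ≈ -91.220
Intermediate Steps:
D(S, a) = -93 (D(S, a) = -97 + 4 = -93)
D(-114, -76) - 49257/(-27670) = -93 - 49257/(-27670) = -93 - 49257*(-1)/27670 = -93 - 1*(-49257/27670) = -93 + 49257/27670 = -2524053/27670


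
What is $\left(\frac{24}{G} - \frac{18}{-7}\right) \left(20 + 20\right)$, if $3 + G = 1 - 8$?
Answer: $\frac{48}{7} \approx 6.8571$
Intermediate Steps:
$G = -10$ ($G = -3 + \left(1 - 8\right) = -3 - 7 = -10$)
$\left(\frac{24}{G} - \frac{18}{-7}\right) \left(20 + 20\right) = \left(\frac{24}{-10} - \frac{18}{-7}\right) \left(20 + 20\right) = \left(24 \left(- \frac{1}{10}\right) - - \frac{18}{7}\right) 40 = \left(- \frac{12}{5} + \frac{18}{7}\right) 40 = \frac{6}{35} \cdot 40 = \frac{48}{7}$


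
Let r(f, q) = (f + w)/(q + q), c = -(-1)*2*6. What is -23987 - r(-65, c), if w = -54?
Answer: -575569/24 ≈ -23982.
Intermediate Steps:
c = 12 (c = -1*(-2)*6 = 2*6 = 12)
r(f, q) = (-54 + f)/(2*q) (r(f, q) = (f - 54)/(q + q) = (-54 + f)/((2*q)) = (-54 + f)*(1/(2*q)) = (-54 + f)/(2*q))
-23987 - r(-65, c) = -23987 - (-54 - 65)/(2*12) = -23987 - (-119)/(2*12) = -23987 - 1*(-119/24) = -23987 + 119/24 = -575569/24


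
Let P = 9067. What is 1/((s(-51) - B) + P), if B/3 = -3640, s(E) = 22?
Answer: 1/20009 ≈ 4.9978e-5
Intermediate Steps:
B = -10920 (B = 3*(-3640) = -10920)
1/((s(-51) - B) + P) = 1/((22 - 1*(-10920)) + 9067) = 1/((22 + 10920) + 9067) = 1/(10942 + 9067) = 1/20009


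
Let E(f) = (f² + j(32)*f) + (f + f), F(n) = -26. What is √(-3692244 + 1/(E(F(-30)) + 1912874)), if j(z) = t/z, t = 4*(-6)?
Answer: I*√54077332594436504830/3827035 ≈ 1921.5*I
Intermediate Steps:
t = -24
j(z) = -24/z
E(f) = f² + 5*f/4 (E(f) = (f² + (-24/32)*f) + (f + f) = (f² + (-24*1/32)*f) + 2*f = (f² - 3*f/4) + 2*f = f² + 5*f/4)
√(-3692244 + 1/(E(F(-30)) + 1912874)) = √(-3692244 + 1/((¼)*(-26)*(5 + 4*(-26)) + 1912874)) = √(-3692244 + 1/((¼)*(-26)*(5 - 104) + 1912874)) = √(-3692244 + 1/((¼)*(-26)*(-99) + 1912874)) = √(-3692244 + 1/(1287/2 + 1912874)) = √(-3692244 + 1/(3827035/2)) = √(-3692244 + 2/3827035) = √(-14130347016538/3827035) = I*√54077332594436504830/3827035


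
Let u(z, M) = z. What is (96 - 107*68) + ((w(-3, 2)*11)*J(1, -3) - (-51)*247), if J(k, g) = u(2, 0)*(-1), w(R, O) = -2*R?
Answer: 5285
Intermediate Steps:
J(k, g) = -2 (J(k, g) = 2*(-1) = -2)
(96 - 107*68) + ((w(-3, 2)*11)*J(1, -3) - (-51)*247) = (96 - 107*68) + ((-2*(-3)*11)*(-2) - (-51)*247) = (96 - 7276) + ((6*11)*(-2) - 1*(-12597)) = -7180 + (66*(-2) + 12597) = -7180 + (-132 + 12597) = -7180 + 12465 = 5285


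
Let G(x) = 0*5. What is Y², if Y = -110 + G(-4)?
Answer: 12100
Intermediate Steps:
G(x) = 0
Y = -110 (Y = -110 + 0 = -110)
Y² = (-110)² = 12100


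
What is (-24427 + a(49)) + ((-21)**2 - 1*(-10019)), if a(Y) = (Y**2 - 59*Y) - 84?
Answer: -14541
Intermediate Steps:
a(Y) = -84 + Y**2 - 59*Y
(-24427 + a(49)) + ((-21)**2 - 1*(-10019)) = (-24427 + (-84 + 49**2 - 59*49)) + ((-21)**2 - 1*(-10019)) = (-24427 + (-84 + 2401 - 2891)) + (441 + 10019) = (-24427 - 574) + 10460 = -25001 + 10460 = -14541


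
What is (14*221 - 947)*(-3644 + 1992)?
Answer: -3546844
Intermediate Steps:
(14*221 - 947)*(-3644 + 1992) = (3094 - 947)*(-1652) = 2147*(-1652) = -3546844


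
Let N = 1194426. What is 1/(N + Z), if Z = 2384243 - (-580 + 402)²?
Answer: 1/3546985 ≈ 2.8193e-7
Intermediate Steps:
Z = 2352559 (Z = 2384243 - 1*(-178)² = 2384243 - 1*31684 = 2384243 - 31684 = 2352559)
1/(N + Z) = 1/(1194426 + 2352559) = 1/3546985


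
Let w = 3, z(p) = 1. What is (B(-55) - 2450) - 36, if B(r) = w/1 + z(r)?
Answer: -2482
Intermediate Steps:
B(r) = 4 (B(r) = 3/1 + 1 = 1*3 + 1 = 3 + 1 = 4)
(B(-55) - 2450) - 36 = (4 - 2450) - 36 = -2446 - 36 = -2482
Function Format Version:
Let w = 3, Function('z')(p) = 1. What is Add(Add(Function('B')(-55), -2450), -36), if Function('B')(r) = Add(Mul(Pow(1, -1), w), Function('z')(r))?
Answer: -2482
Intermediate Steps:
Function('B')(r) = 4 (Function('B')(r) = Add(Mul(Pow(1, -1), 3), 1) = Add(Mul(1, 3), 1) = Add(3, 1) = 4)
Add(Add(Function('B')(-55), -2450), -36) = Add(Add(4, -2450), -36) = Add(-2446, -36) = -2482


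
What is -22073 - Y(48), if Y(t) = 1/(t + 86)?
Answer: -2957783/134 ≈ -22073.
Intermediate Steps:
Y(t) = 1/(86 + t)
-22073 - Y(48) = -22073 - 1/(86 + 48) = -22073 - 1/134 = -2957783/134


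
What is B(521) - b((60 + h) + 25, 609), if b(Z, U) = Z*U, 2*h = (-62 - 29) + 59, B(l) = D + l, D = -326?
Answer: -41826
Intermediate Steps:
B(l) = -326 + l
h = -16 (h = ((-62 - 29) + 59)/2 = (-91 + 59)/2 = (½)*(-32) = -16)
b(Z, U) = U*Z
B(521) - b((60 + h) + 25, 609) = (-326 + 521) - 609*((60 - 16) + 25) = 195 - 609*(44 + 25) = 195 - 609*69 = 195 - 1*42021 = 195 - 42021 = -41826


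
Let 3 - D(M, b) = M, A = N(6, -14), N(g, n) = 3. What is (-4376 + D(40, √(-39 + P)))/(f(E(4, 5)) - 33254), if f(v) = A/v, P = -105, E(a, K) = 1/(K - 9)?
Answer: 4413/33266 ≈ 0.13266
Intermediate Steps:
E(a, K) = 1/(-9 + K)
A = 3
D(M, b) = 3 - M
f(v) = 3/v
(-4376 + D(40, √(-39 + P)))/(f(E(4, 5)) - 33254) = (-4376 + (3 - 1*40))/(3/(1/(-9 + 5)) - 33254) = (-4376 + (3 - 40))/(3/(1/(-4)) - 33254) = (-4376 - 37)/(3/(-¼) - 33254) = -4413/(3*(-4) - 33254) = -4413/(-12 - 33254) = -4413/(-33266) = -4413*(-1/33266) = 4413/33266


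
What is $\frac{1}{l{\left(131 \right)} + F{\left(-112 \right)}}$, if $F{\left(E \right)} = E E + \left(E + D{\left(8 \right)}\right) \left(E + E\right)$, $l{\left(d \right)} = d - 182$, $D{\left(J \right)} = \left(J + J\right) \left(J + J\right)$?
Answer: $- \frac{1}{19763} \approx -5.06 \cdot 10^{-5}$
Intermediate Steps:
$D{\left(J \right)} = 4 J^{2}$ ($D{\left(J \right)} = 2 J 2 J = 4 J^{2}$)
$l{\left(d \right)} = -182 + d$
$F{\left(E \right)} = E^{2} + 2 E \left(256 + E\right)$ ($F{\left(E \right)} = E E + \left(E + 4 \cdot 8^{2}\right) \left(E + E\right) = E^{2} + \left(E + 4 \cdot 64\right) 2 E = E^{2} + \left(E + 256\right) 2 E = E^{2} + \left(256 + E\right) 2 E = E^{2} + 2 E \left(256 + E\right)$)
$\frac{1}{l{\left(131 \right)} + F{\left(-112 \right)}} = \frac{1}{\left(-182 + 131\right) - 112 \left(512 + 3 \left(-112\right)\right)} = \frac{1}{-51 - 112 \left(512 - 336\right)} = \frac{1}{-51 - 19712} = \frac{1}{-19763} = - \frac{1}{19763}$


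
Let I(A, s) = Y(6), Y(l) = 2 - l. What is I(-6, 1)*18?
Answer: -72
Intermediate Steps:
I(A, s) = -4 (I(A, s) = 2 - 1*6 = 2 - 6 = -4)
I(-6, 1)*18 = -4*18 = -72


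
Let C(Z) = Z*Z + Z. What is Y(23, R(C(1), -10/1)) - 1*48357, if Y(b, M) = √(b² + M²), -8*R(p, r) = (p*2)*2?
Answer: -48357 + √530 ≈ -48334.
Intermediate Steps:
C(Z) = Z + Z² (C(Z) = Z² + Z = Z + Z²)
R(p, r) = -p/2 (R(p, r) = -p*2*2/8 = -2*p*2/8 = -p/2)
Y(b, M) = √(M² + b²)
Y(23, R(C(1), -10/1)) - 1*48357 = √((-(1 + 1)/2)² + 23²) - 1*48357 = √((-2/2)² + 529) - 48357 = √((-½*2)² + 529) - 48357 = √((-1)² + 529) - 48357 = √(1 + 529) - 48357 = √530 - 48357 = -48357 + √530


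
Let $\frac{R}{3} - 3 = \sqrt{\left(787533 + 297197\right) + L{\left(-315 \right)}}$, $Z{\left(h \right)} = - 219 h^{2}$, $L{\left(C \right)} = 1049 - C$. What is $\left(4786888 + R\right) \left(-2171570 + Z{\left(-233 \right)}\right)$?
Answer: $-67307893338317 - 42182583 \sqrt{1086094} \approx -6.7352 \cdot 10^{13}$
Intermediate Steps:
$R = 9 + 3 \sqrt{1086094}$ ($R = 9 + 3 \sqrt{\left(787533 + 297197\right) + \left(1049 - -315\right)} = 9 + 3 \sqrt{1084730 + \left(1049 + 315\right)} = 9 + 3 \sqrt{1084730 + 1364} = 9 + 3 \sqrt{1086094} \approx 3135.5$)
$\left(4786888 + R\right) \left(-2171570 + Z{\left(-233 \right)}\right) = \left(4786888 + \left(9 + 3 \sqrt{1086094}\right)\right) \left(-2171570 - 219 \left(-233\right)^{2}\right) = \left(4786897 + 3 \sqrt{1086094}\right) \left(-2171570 - 11889291\right) = \left(4786897 + 3 \sqrt{1086094}\right) \left(-14060861\right) = -67307893338317 - 42182583 \sqrt{1086094}$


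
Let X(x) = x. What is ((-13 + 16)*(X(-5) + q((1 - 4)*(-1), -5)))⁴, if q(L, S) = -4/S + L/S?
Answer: 26873856/625 ≈ 42998.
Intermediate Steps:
((-13 + 16)*(X(-5) + q((1 - 4)*(-1), -5)))⁴ = ((-13 + 16)*(-5 + (-4 + (1 - 4)*(-1))/(-5)))⁴ = (3*(-5 - (-4 - 3*(-1))/5))⁴ = (3*(-5 - (-4 + 3)/5))⁴ = (3*(-5 - ⅕*(-1)))⁴ = (3*(-5 + ⅕))⁴ = (3*(-24/5))⁴ = (-72/5)⁴ = 26873856/625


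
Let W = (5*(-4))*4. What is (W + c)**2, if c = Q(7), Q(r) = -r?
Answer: 7569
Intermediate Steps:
W = -80 (W = -20*4 = -80)
c = -7 (c = -1*7 = -7)
(W + c)**2 = (-80 - 7)**2 = (-87)**2 = 7569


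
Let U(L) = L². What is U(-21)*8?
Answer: 3528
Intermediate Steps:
U(-21)*8 = (-21)²*8 = 441*8 = 3528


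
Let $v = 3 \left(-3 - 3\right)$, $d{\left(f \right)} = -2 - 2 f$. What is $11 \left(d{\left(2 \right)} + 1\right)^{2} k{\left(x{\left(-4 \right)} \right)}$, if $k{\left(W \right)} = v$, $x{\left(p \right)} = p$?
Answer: $-4950$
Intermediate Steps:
$v = -18$ ($v = 3 \left(-6\right) = -18$)
$k{\left(W \right)} = -18$
$11 \left(d{\left(2 \right)} + 1\right)^{2} k{\left(x{\left(-4 \right)} \right)} = 11 \left(\left(-2 - 4\right) + 1\right)^{2} \left(-18\right) = 11 \left(-6 + 1\right)^{2} \left(-18\right) = 11 \left(-5\right)^{2} \left(-18\right) = 11 \cdot 25 \left(-18\right) = 275 \left(-18\right) = -4950$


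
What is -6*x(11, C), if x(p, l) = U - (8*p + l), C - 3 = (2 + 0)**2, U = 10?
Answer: 510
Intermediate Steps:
C = 7 (C = 3 + (2 + 0)**2 = 3 + 2**2 = 3 + 4 = 7)
x(p, l) = 10 - l - 8*p (x(p, l) = 10 - (8*p + l) = 10 - (l + 8*p) = 10 + (-l - 8*p) = 10 - l - 8*p)
-6*x(11, C) = -6*(10 - 1*7 - 8*11) = -6*(10 - 7 - 88) = -6*(-85) = 510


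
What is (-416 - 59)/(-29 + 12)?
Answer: 475/17 ≈ 27.941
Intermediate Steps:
(-416 - 59)/(-29 + 12) = -475/(-17) = -475*(-1/17) = 475/17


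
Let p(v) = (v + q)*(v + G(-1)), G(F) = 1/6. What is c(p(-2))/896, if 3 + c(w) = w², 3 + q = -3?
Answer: 1909/8064 ≈ 0.23673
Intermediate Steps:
G(F) = ⅙
q = -6 (q = -3 - 3 = -6)
p(v) = (-6 + v)*(⅙ + v) (p(v) = (v - 6)*(v + ⅙) = (-6 + v)*(⅙ + v))
c(w) = -3 + w²
c(p(-2))/896 = (-3 + (-1 + (-2)² - 35/6*(-2))²)/896 = (-3 + (-1 + 4 + 35/3)²)*(1/896) = (-3 + (44/3)²)*(1/896) = (-3 + 1936/9)*(1/896) = (1909/9)*(1/896) = 1909/8064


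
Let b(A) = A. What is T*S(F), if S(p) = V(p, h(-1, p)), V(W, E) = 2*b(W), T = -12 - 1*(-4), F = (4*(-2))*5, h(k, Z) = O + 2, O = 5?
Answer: 640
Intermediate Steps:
h(k, Z) = 7 (h(k, Z) = 5 + 2 = 7)
F = -40 (F = -8*5 = -40)
T = -8 (T = -12 + 4 = -8)
V(W, E) = 2*W
S(p) = 2*p
T*S(F) = -16*(-40) = -8*(-80) = 640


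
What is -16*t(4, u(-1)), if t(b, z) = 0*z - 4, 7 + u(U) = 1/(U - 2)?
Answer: 64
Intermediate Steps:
u(U) = -7 + 1/(-2 + U) (u(U) = -7 + 1/(U - 2) = -7 + 1/(-2 + U))
t(b, z) = -4 (t(b, z) = 0 - 4 = -4)
-16*t(4, u(-1)) = -16*(-4) = 64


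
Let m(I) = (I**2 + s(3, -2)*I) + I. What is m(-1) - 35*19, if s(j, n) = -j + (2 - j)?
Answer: -661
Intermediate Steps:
s(j, n) = 2 - 2*j
m(I) = I**2 - 3*I (m(I) = (I**2 + (2 - 2*3)*I) + I = (I**2 + (2 - 6)*I) + I = (I**2 - 4*I) + I = I**2 - 3*I)
m(-1) - 35*19 = -(-3 - 1) - 35*19 = -1*(-4) - 665 = 4 - 665 = -661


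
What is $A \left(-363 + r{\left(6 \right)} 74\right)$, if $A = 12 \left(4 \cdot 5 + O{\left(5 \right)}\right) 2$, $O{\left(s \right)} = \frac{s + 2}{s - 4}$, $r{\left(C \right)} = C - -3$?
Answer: $196344$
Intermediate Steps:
$r{\left(C \right)} = 3 + C$ ($r{\left(C \right)} = C + 3 = 3 + C$)
$O{\left(s \right)} = \frac{2 + s}{-4 + s}$
$A = 648$ ($A = 12 \left(4 \cdot 5 + \frac{2 + 5}{-4 + 5}\right) 2 = 12 \left(20 + 1^{-1} \cdot 7\right) 2 = 12 \left(20 + 1 \cdot 7\right) 2 = 12 \left(20 + 7\right) 2 = 12 \cdot 27 \cdot 2 = 324 \cdot 2 = 648$)
$A \left(-363 + r{\left(6 \right)} 74\right) = 648 \left(-363 + \left(3 + 6\right) 74\right) = 648 \left(-363 + 9 \cdot 74\right) = 648 \left(-363 + 666\right) = 648 \cdot 303 = 196344$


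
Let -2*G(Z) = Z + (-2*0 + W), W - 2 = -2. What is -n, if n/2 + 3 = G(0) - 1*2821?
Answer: 5648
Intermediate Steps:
W = 0 (W = 2 - 2 = 0)
G(Z) = -Z/2 (G(Z) = -(Z + (-2*0 + 0))/2 = -(Z + (0 + 0))/2 = -(Z + 0)/2 = -Z/2)
n = -5648 (n = -6 + 2*(-1/2*0 - 1*2821) = -6 + 2*(0 - 2821) = -6 + 2*(-2821) = -6 - 5642 = -5648)
-n = -1*(-5648) = 5648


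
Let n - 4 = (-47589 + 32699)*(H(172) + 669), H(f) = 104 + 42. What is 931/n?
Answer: -931/12135346 ≈ -7.6718e-5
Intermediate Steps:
H(f) = 146
n = -12135346 (n = 4 + (-47589 + 32699)*(146 + 669) = 4 - 14890*815 = 4 - 12135350 = -12135346)
931/n = 931/(-12135346) = 931*(-1/12135346) = -931/12135346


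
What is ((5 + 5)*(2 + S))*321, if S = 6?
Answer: 25680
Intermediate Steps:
((5 + 5)*(2 + S))*321 = ((5 + 5)*(2 + 6))*321 = (10*8)*321 = 80*321 = 25680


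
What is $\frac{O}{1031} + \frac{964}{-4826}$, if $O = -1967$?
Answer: $- \frac{5243313}{2487803} \approx -2.1076$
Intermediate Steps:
$\frac{O}{1031} + \frac{964}{-4826} = - \frac{1967}{1031} + \frac{964}{-4826} = \left(-1967\right) \frac{1}{1031} + 964 \left(- \frac{1}{4826}\right) = - \frac{1967}{1031} - \frac{482}{2413} = - \frac{5243313}{2487803}$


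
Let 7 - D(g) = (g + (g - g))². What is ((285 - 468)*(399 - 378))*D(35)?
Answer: 4680774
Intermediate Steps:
D(g) = 7 - g² (D(g) = 7 - (g + (g - g))² = 7 - (g + 0)² = 7 - g²)
((285 - 468)*(399 - 378))*D(35) = ((285 - 468)*(399 - 378))*(7 - 1*35²) = (-183*21)*(7 - 1*1225) = -3843*(7 - 1225) = -3843*(-1218) = 4680774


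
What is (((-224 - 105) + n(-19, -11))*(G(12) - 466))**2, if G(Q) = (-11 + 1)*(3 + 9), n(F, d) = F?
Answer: 41586629184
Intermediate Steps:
G(Q) = -120 (G(Q) = -10*12 = -120)
(((-224 - 105) + n(-19, -11))*(G(12) - 466))**2 = (((-224 - 105) - 19)*(-120 - 466))**2 = ((-329 - 19)*(-586))**2 = (-348*(-586))**2 = 203928**2 = 41586629184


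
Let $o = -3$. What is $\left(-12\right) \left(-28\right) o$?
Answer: $-1008$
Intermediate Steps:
$\left(-12\right) \left(-28\right) o = \left(-12\right) \left(-28\right) \left(-3\right) = 336 \left(-3\right) = -1008$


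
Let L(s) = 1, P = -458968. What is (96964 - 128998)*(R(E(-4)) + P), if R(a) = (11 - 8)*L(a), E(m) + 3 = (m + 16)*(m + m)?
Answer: 14702484810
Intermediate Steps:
E(m) = -3 + 2*m*(16 + m) (E(m) = -3 + (m + 16)*(m + m) = -3 + (16 + m)*(2*m) = -3 + 2*m*(16 + m))
R(a) = 3 (R(a) = (11 - 8)*1 = 3*1 = 3)
(96964 - 128998)*(R(E(-4)) + P) = (96964 - 128998)*(3 - 458968) = -32034*(-458965) = 14702484810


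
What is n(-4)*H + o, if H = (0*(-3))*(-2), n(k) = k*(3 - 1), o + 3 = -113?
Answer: -116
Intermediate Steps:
o = -116 (o = -3 - 113 = -116)
n(k) = 2*k (n(k) = k*2 = 2*k)
H = 0 (H = 0*(-2) = 0)
n(-4)*H + o = (2*(-4))*0 - 116 = -8*0 - 116 = 0 - 116 = -116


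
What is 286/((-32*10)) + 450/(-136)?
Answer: -11431/2720 ≈ -4.2026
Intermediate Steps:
286/((-32*10)) + 450/(-136) = 286/(-320) + 450*(-1/136) = 286*(-1/320) - 225/68 = -143/160 - 225/68 = -11431/2720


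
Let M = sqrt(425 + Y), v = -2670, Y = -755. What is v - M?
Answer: -2670 - I*sqrt(330) ≈ -2670.0 - 18.166*I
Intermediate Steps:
M = I*sqrt(330) (M = sqrt(425 - 755) = sqrt(-330) = I*sqrt(330) ≈ 18.166*I)
v - M = -2670 - I*sqrt(330)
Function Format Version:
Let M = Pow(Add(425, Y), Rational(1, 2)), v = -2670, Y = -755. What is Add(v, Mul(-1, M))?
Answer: Add(-2670, Mul(-1, I, Pow(330, Rational(1, 2)))) ≈ Add(-2670.0, Mul(-18.166, I))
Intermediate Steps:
M = Mul(I, Pow(330, Rational(1, 2))) (M = Pow(Add(425, -755), Rational(1, 2)) = Pow(-330, Rational(1, 2)) = Mul(I, Pow(330, Rational(1, 2))) ≈ Mul(18.166, I))
Add(v, Mul(-1, M)) = Add(-2670, Mul(-1, Mul(I, Pow(330, Rational(1, 2))))) = Add(-2670, Mul(-1, I, Pow(330, Rational(1, 2))))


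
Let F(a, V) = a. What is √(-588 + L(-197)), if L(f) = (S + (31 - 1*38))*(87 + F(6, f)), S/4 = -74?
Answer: I*√28767 ≈ 169.61*I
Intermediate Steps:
S = -296 (S = 4*(-74) = -296)
L(f) = -28179 (L(f) = (-296 + (31 - 1*38))*(87 + 6) = (-296 + (31 - 38))*93 = (-296 - 7)*93 = -303*93 = -28179)
√(-588 + L(-197)) = √(-588 - 28179) = √(-28767) = I*√28767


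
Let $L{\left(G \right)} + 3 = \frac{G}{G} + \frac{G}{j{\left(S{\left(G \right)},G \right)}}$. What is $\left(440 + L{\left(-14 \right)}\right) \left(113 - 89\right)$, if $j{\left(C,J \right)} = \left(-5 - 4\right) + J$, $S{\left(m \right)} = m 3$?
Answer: $\frac{242112}{23} \approx 10527.0$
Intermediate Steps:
$S{\left(m \right)} = 3 m$
$j{\left(C,J \right)} = -9 + J$
$L{\left(G \right)} = -2 + \frac{G}{-9 + G}$ ($L{\left(G \right)} = -3 + \left(\frac{G}{G} + \frac{G}{-9 + G}\right) = -3 + \left(1 + \frac{G}{-9 + G}\right) = -2 + \frac{G}{-9 + G}$)
$\left(440 + L{\left(-14 \right)}\right) \left(113 - 89\right) = \left(440 + \frac{18 - -14}{-9 - 14}\right) \left(113 - 89\right) = \left(440 + \frac{18 + 14}{-23}\right) 24 = \left(440 - \frac{32}{23}\right) 24 = \frac{10088}{23} \cdot 24 = \frac{242112}{23}$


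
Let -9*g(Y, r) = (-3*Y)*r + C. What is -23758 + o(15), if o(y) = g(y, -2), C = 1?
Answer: -213913/9 ≈ -23768.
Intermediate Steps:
g(Y, r) = -⅑ + Y*r/3 (g(Y, r) = -((-3*Y)*r + 1)/9 = -(-3*Y*r + 1)/9 = -(1 - 3*Y*r)/9 = -⅑ + Y*r/3)
o(y) = -⅑ - 2*y/3 (o(y) = -⅑ + (⅓)*y*(-2) = -⅑ - 2*y/3)
-23758 + o(15) = -23758 + (-⅑ - ⅔*15) = -23758 + (-⅑ - 10) = -23758 - 91/9 = -213913/9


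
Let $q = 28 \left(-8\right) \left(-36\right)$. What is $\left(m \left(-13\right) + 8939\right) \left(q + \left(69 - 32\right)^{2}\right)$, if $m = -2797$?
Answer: $427314900$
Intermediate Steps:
$q = 8064$ ($q = \left(-224\right) \left(-36\right) = 8064$)
$\left(m \left(-13\right) + 8939\right) \left(q + \left(69 - 32\right)^{2}\right) = \left(\left(-2797\right) \left(-13\right) + 8939\right) \left(8064 + \left(69 - 32\right)^{2}\right) = \left(36361 + 8939\right) \left(8064 + 37^{2}\right) = 45300 \left(8064 + 1369\right) = 45300 \cdot 9433 = 427314900$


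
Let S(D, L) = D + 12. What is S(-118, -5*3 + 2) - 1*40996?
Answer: -41102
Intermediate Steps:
S(D, L) = 12 + D
S(-118, -5*3 + 2) - 1*40996 = (12 - 118) - 1*40996 = -106 - 40996 = -41102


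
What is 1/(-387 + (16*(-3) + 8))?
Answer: -1/427 ≈ -0.0023419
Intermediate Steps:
1/(-387 + (16*(-3) + 8)) = 1/(-387 + (-48 + 8)) = 1/(-387 - 40) = 1/(-427) = -1/427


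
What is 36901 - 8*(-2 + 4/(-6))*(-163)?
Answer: 100271/3 ≈ 33424.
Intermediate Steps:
36901 - 8*(-2 + 4/(-6))*(-163) = 36901 - 8*(-2 + 4*(-⅙))*(-163) = 36901 - 8*(-2 - ⅔)*(-163) = 36901 - 8*(-8/3)*(-163) = 36901 - (-64)*(-163)/3 = 36901 - 1*10432/3 = 36901 - 10432/3 = 100271/3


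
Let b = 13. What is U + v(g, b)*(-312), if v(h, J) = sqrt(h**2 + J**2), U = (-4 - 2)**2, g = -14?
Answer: 36 - 312*sqrt(365) ≈ -5924.8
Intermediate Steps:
U = 36 (U = (-6)**2 = 36)
v(h, J) = sqrt(J**2 + h**2)
U + v(g, b)*(-312) = 36 + sqrt(13**2 + (-14)**2)*(-312) = 36 + sqrt(169 + 196)*(-312) = 36 + sqrt(365)*(-312) = 36 - 312*sqrt(365)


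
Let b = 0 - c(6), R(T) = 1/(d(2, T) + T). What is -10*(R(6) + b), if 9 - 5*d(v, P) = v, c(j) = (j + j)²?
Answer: 53230/37 ≈ 1438.6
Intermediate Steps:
c(j) = 4*j² (c(j) = (2*j)² = 4*j²)
d(v, P) = 9/5 - v/5
R(T) = 1/(7/5 + T) (R(T) = 1/((9/5 - ⅕*2) + T) = 1/((9/5 - ⅖) + T) = 1/(7/5 + T))
b = -144 (b = 0 - 4*6² = 0 - 4*36 = 0 - 1*144 = 0 - 144 = -144)
-10*(R(6) + b) = -10*(5/(7 + 5*6) - 144) = -10*(5/(7 + 30) - 144) = -10*(5/37 - 144) = -10*(-5323/37) = 53230/37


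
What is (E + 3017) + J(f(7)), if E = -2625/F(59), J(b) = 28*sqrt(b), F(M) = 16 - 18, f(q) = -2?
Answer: 8659/2 + 28*I*sqrt(2) ≈ 4329.5 + 39.598*I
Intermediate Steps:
F(M) = -2
E = 2625/2 (E = -2625/(-2) = -2625*(-1/2) = 2625/2 ≈ 1312.5)
(E + 3017) + J(f(7)) = (2625/2 + 3017) + 28*sqrt(-2) = 8659/2 + 28*(I*sqrt(2)) = 8659/2 + 28*I*sqrt(2)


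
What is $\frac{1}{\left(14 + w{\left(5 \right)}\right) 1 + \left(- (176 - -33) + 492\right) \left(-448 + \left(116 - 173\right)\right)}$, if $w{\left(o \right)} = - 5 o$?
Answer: $- \frac{1}{142926} \approx -6.9966 \cdot 10^{-6}$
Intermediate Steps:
$\frac{1}{\left(14 + w{\left(5 \right)}\right) 1 + \left(- (176 - -33) + 492\right) \left(-448 + \left(116 - 173\right)\right)} = \frac{1}{\left(14 - 25\right) 1 + \left(- (176 - -33) + 492\right) \left(-448 + \left(116 - 173\right)\right)} = \frac{1}{\left(14 - 25\right) 1 + \left(- (176 + 33) + 492\right) \left(-448 + \left(116 - 173\right)\right)} = \frac{1}{\left(-11\right) 1 + \left(\left(-1\right) 209 + 492\right) \left(-448 - 57\right)} = \frac{1}{-11 + \left(-209 + 492\right) \left(-505\right)} = \frac{1}{-11 + 283 \left(-505\right)} = \frac{1}{-11 - 142915} = \frac{1}{-142926} = - \frac{1}{142926}$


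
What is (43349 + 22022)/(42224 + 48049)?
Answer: 65371/90273 ≈ 0.72415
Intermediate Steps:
(43349 + 22022)/(42224 + 48049) = 65371/90273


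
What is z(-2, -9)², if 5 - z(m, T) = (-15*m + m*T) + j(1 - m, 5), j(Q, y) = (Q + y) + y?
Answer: 3136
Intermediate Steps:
j(Q, y) = Q + 2*y
z(m, T) = -6 + 16*m - T*m (z(m, T) = 5 - ((-15*m + m*T) + ((1 - m) + 2*5)) = 5 - ((-15*m + T*m) + ((1 - m) + 10)) = 5 - ((-15*m + T*m) + (11 - m)) = 5 - (11 - 16*m + T*m) = 5 + (-11 + 16*m - T*m) = -6 + 16*m - T*m)
z(-2, -9)² = (-6 + 16*(-2) - 1*(-9)*(-2))² = (-6 - 32 - 18)² = (-56)² = 3136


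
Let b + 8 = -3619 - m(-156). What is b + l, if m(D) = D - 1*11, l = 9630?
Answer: 6170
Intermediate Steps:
m(D) = -11 + D (m(D) = D - 11 = -11 + D)
b = -3460 (b = -8 + (-3619 - (-11 - 156)) = -8 + (-3619 - 1*(-167)) = -8 + (-3619 + 167) = -8 - 3452 = -3460)
b + l = -3460 + 9630 = 6170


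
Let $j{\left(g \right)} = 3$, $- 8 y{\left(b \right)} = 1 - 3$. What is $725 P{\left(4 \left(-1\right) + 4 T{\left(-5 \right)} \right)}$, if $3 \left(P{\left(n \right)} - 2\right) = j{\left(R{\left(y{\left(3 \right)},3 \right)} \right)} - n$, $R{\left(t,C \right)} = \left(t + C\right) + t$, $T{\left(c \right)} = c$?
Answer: $7975$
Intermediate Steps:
$y{\left(b \right)} = \frac{1}{4}$ ($y{\left(b \right)} = - \frac{1 - 3}{8} = \left(- \frac{1}{8}\right) \left(-2\right) = \frac{1}{4}$)
$R{\left(t,C \right)} = C + 2 t$ ($R{\left(t,C \right)} = \left(C + t\right) + t = C + 2 t$)
$P{\left(n \right)} = 3 - \frac{n}{3}$ ($P{\left(n \right)} = 2 + \frac{3 - n}{3} = 2 - \left(-1 + \frac{n}{3}\right) = 3 - \frac{n}{3}$)
$725 P{\left(4 \left(-1\right) + 4 T{\left(-5 \right)} \right)} = 725 \left(3 - \frac{4 \left(-1\right) + 4 \left(-5\right)}{3}\right) = 725 \left(3 - \frac{-4 - 20}{3}\right) = 725 \left(3 - -8\right) = 725 \left(3 + 8\right) = 725 \cdot 11 = 7975$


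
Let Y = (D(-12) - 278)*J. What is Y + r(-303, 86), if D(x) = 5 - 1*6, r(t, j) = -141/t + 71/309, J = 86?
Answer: -748807052/31209 ≈ -23993.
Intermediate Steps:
r(t, j) = 71/309 - 141/t (r(t, j) = -141/t + 71*(1/309) = -141/t + 71/309 = 71/309 - 141/t)
D(x) = -1 (D(x) = 5 - 6 = -1)
Y = -23994 (Y = (-1 - 278)*86 = -279*86 = -23994)
Y + r(-303, 86) = -23994 + (71/309 - 141/(-303)) = -23994 + (71/309 - 141*(-1/303)) = -23994 + (71/309 + 47/101) = -23994 + 21694/31209 = -748807052/31209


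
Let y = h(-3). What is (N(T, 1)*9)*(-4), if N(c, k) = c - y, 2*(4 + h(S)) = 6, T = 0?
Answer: -36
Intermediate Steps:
h(S) = -1 (h(S) = -4 + (½)*6 = -4 + 3 = -1)
y = -1
N(c, k) = 1 + c (N(c, k) = c - 1*(-1) = c + 1 = 1 + c)
(N(T, 1)*9)*(-4) = ((1 + 0)*9)*(-4) = (1*9)*(-4) = 9*(-4) = -36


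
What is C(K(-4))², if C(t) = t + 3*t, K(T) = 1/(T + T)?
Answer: ¼ ≈ 0.25000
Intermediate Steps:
K(T) = 1/(2*T)
C(t) = 4*t
C(K(-4))² = (4*((½)/(-4)))² = (4*((½)*(-¼)))² = (4*(-⅛))² = (-½)² = ¼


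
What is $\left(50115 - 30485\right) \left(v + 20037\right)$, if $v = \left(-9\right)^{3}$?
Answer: $379016040$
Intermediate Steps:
$v = -729$
$\left(50115 - 30485\right) \left(v + 20037\right) = \left(50115 - 30485\right) \left(-729 + 20037\right) = 19630 \cdot 19308 = 379016040$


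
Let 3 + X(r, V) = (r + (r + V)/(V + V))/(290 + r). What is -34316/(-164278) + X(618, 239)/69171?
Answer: 515032699566703/2465966717028456 ≈ 0.20886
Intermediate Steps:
X(r, V) = -3 + (r + (V + r)/(2*V))/(290 + r) (X(r, V) = -3 + (r + (r + V)/(V + V))/(290 + r) = -3 + (r + (V + r)/((2*V)))/(290 + r) = -3 + (r + (V + r)*(1/(2*V)))/(290 + r) = -3 + (r + (V + r)/(2*V))/(290 + r))
-34316/(-164278) + X(618, 239)/69171 = -34316/(-164278) + ((½)*(618 - 1739*239 - 4*239*618)/(239*(290 + 618)))/69171 = -34316*(-1/164278) + ((½)*(1/239)*(618 - 415621 - 590808)/908)*(1/69171) = 17158/82139 + ((½)*(1/239)*(1/908)*(-1005811))*(1/69171) = 17158/82139 - 1005811/434024*1/69171 = 17158/82139 - 1005811/30021874104 = 515032699566703/2465966717028456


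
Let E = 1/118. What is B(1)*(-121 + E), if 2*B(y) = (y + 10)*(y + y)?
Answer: -157047/118 ≈ -1330.9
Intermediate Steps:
E = 1/118 ≈ 0.0084746
B(y) = y*(10 + y) (B(y) = ((y + 10)*(y + y))/2 = ((10 + y)*(2*y))/2 = (2*y*(10 + y))/2 = y*(10 + y))
B(1)*(-121 + E) = (1*(10 + 1))*(-121 + 1/118) = (1*11)*(-14277/118) = 11*(-14277/118) = -157047/118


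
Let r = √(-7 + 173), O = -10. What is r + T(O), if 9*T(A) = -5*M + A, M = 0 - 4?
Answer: 10/9 + √166 ≈ 13.995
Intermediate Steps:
M = -4
r = √166 ≈ 12.884
T(A) = 20/9 + A/9 (T(A) = (-5*(-4) + A)/9 = (20 + A)/9 = 20/9 + A/9)
r + T(O) = √166 + (20/9 + (⅑)*(-10)) = √166 + (20/9 - 10/9) = √166 + 10/9 = 10/9 + √166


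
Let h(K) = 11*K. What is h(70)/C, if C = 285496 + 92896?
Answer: 55/27028 ≈ 0.0020349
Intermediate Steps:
C = 378392
h(70)/C = (11*70)/378392 = 770*(1/378392) = 55/27028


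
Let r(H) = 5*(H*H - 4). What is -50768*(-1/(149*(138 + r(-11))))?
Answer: 50768/107727 ≈ 0.47127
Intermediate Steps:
r(H) = -20 + 5*H² (r(H) = 5*(H² - 4) = 5*(-4 + H²) = -20 + 5*H²)
-50768*(-1/(149*(138 + r(-11)))) = -50768*(-1/(149*(138 + (-20 + 5*(-11)²)))) = -50768*(-1/(149*(138 + (-20 + 5*121)))) = -50768*(-1/(149*(138 + (-20 + 605)))) = -50768*(-1/(149*(138 + 585))) = -50768/((-149*723)) = -50768/(-107727) = -50768*(-1/107727) = 50768/107727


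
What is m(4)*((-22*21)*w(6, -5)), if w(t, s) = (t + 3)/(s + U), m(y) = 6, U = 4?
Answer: 24948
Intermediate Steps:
w(t, s) = (3 + t)/(4 + s) (w(t, s) = (t + 3)/(s + 4) = (3 + t)/(4 + s))
m(4)*((-22*21)*w(6, -5)) = 6*((-22*21)*((3 + 6)/(4 - 5))) = 6*(-462*9/(-1)) = 6*(-(-462)*9) = 6*(-462*(-9)) = 6*4158 = 24948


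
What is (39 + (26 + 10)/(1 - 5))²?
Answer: 900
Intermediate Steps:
(39 + (26 + 10)/(1 - 5))² = (39 + 36/(-4))² = (39 + 36*(-¼))² = (39 - 9)² = 30² = 900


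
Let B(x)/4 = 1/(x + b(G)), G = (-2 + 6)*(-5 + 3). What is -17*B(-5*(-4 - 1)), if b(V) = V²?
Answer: -68/89 ≈ -0.76404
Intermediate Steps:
G = -8 (G = 4*(-2) = -8)
B(x) = 4/(64 + x) (B(x) = 4/(x + (-8)²) = 4/(x + 64) = 4/(64 + x))
-17*B(-5*(-4 - 1)) = -68/(64 - 5*(-4 - 1)) = -68/(64 - 5*(-5)) = -68/(64 + 25) = -68/89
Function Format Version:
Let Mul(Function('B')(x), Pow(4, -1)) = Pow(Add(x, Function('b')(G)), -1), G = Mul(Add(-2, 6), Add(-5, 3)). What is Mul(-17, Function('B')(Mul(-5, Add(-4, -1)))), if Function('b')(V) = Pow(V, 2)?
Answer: Rational(-68, 89) ≈ -0.76404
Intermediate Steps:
G = -8 (G = Mul(4, -2) = -8)
Function('B')(x) = Mul(4, Pow(Add(64, x), -1)) (Function('B')(x) = Mul(4, Pow(Add(x, Pow(-8, 2)), -1)) = Mul(4, Pow(Add(x, 64), -1)) = Mul(4, Pow(Add(64, x), -1)))
Mul(-17, Function('B')(Mul(-5, Add(-4, -1)))) = Mul(-17, Mul(4, Pow(Add(64, Mul(-5, Add(-4, -1))), -1))) = Mul(-17, Mul(4, Pow(Add(64, Mul(-5, -5)), -1))) = Mul(-17, Mul(4, Pow(Add(64, 25), -1))) = Mul(-17, Mul(4, Pow(89, -1))) = Mul(-17, Mul(4, Rational(1, 89))) = Mul(-17, Rational(4, 89)) = Rational(-68, 89)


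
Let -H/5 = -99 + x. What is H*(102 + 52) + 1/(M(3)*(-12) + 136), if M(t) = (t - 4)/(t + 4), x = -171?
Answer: 200415607/964 ≈ 2.0790e+5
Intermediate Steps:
M(t) = (-4 + t)/(4 + t)
H = 1350 (H = -5*(-99 - 171) = -5*(-270) = 1350)
H*(102 + 52) + 1/(M(3)*(-12) + 136) = 1350*(102 + 52) + 1/(((-4 + 3)/(4 + 3))*(-12) + 136) = 1350*154 + 1/((-1/7)*(-12) + 136) = 207900 + 1/(((⅐)*(-1))*(-12) + 136) = 207900 + 1/(-⅐*(-12) + 136) = 207900 + 1/(12/7 + 136) = 207900 + 1/(964/7) = 207900 + 7/964 = 200415607/964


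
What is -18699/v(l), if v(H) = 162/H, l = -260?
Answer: 810290/27 ≈ 30011.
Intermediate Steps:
-18699/v(l) = -18699/(162/(-260)) = -18699/(162*(-1/260)) = -18699/(-81/130) = -18699*(-130/81) = 810290/27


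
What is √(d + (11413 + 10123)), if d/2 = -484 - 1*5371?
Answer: 17*√34 ≈ 99.126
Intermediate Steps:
d = -11710 (d = 2*(-484 - 1*5371) = 2*(-484 - 5371) = 2*(-5855) = -11710)
√(d + (11413 + 10123)) = √(-11710 + (11413 + 10123)) = √(-11710 + 21536) = √9826 = 17*√34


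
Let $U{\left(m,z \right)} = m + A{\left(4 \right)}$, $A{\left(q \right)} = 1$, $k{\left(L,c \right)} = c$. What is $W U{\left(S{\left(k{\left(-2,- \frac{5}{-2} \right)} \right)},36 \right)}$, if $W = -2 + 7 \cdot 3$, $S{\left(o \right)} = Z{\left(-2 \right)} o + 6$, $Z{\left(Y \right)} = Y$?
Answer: $38$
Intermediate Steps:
$S{\left(o \right)} = 6 - 2 o$ ($S{\left(o \right)} = - 2 o + 6 = 6 - 2 o$)
$U{\left(m,z \right)} = 1 + m$ ($U{\left(m,z \right)} = m + 1 = 1 + m$)
$W = 19$ ($W = -2 + 21 = 19$)
$W U{\left(S{\left(k{\left(-2,- \frac{5}{-2} \right)} \right)},36 \right)} = 19 \left(1 + \left(6 - 2 \left(- \frac{5}{-2}\right)\right)\right) = 19 \left(1 + \left(6 - 2 \left(\left(-5\right) \left(- \frac{1}{2}\right)\right)\right)\right) = 19 \left(1 + \left(6 - 5\right)\right) = 19 \left(1 + 1\right) = 19 \cdot 2 = 38$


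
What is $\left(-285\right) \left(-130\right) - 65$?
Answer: $36985$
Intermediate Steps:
$\left(-285\right) \left(-130\right) - 65 = 37050 + \left(-216 + 151\right) = 37050 - 65 = 36985$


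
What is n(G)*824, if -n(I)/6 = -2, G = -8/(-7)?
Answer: 9888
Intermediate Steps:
G = 8/7 (G = -8*(-⅐) = 8/7 ≈ 1.1429)
n(I) = 12 (n(I) = -6*(-2) = 12)
n(G)*824 = 12*824 = 9888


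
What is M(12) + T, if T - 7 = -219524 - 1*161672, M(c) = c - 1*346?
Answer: -381523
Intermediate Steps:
M(c) = -346 + c (M(c) = c - 346 = -346 + c)
T = -381189 (T = 7 + (-219524 - 1*161672) = 7 + (-219524 - 161672) = 7 - 381196 = -381189)
M(12) + T = (-346 + 12) - 381189 = -334 - 381189 = -381523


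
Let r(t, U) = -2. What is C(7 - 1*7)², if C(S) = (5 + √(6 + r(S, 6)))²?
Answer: 2401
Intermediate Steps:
C(S) = 49 (C(S) = (5 + √(6 - 2))² = (5 + √4)² = (5 + 2)² = 7² = 49)
C(7 - 1*7)² = 49² = 2401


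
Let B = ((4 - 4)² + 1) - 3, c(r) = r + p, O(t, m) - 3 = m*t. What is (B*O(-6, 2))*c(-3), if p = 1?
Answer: -36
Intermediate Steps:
O(t, m) = 3 + m*t
c(r) = 1 + r (c(r) = r + 1 = 1 + r)
B = -2 (B = (0² + 1) - 3 = (0 + 1) - 3 = 1 - 3 = -2)
(B*O(-6, 2))*c(-3) = (-2*(3 + 2*(-6)))*(1 - 3) = -2*(3 - 12)*(-2) = -2*(-9)*(-2) = 18*(-2) = -36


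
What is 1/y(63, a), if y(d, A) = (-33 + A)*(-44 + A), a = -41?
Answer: 1/6290 ≈ 0.00015898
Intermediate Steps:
y(d, A) = (-44 + A)*(-33 + A)
1/y(63, a) = 1/(1452 + (-41)² - 77*(-41)) = 1/(1452 + 1681 + 3157) = 1/6290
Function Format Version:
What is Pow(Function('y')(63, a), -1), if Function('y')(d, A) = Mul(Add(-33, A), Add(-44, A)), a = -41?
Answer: Rational(1, 6290) ≈ 0.00015898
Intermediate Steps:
Function('y')(d, A) = Mul(Add(-44, A), Add(-33, A))
Pow(Function('y')(63, a), -1) = Pow(Add(1452, Pow(-41, 2), Mul(-77, -41)), -1) = Pow(Add(1452, 1681, 3157), -1) = Pow(6290, -1) = Rational(1, 6290)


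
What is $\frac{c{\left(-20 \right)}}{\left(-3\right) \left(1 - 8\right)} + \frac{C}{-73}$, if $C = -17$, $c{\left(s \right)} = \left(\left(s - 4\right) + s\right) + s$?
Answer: $- \frac{4315}{1533} \approx -2.8147$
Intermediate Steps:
$c{\left(s \right)} = -4 + 3 s$ ($c{\left(s \right)} = \left(\left(s - 4\right) + s\right) + s = \left(\left(-4 + s\right) + s\right) + s = \left(-4 + 2 s\right) + s = -4 + 3 s$)
$\frac{c{\left(-20 \right)}}{\left(-3\right) \left(1 - 8\right)} + \frac{C}{-73} = \frac{-4 + 3 \left(-20\right)}{\left(-3\right) \left(1 - 8\right)} - \frac{17}{-73} = \frac{-4 - 60}{\left(-3\right) \left(-7\right)} - - \frac{17}{73} = - \frac{64}{21} + \frac{17}{73} = - \frac{4315}{1533}$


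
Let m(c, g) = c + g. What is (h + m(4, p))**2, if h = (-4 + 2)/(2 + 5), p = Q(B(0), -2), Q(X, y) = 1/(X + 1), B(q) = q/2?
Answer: 1089/49 ≈ 22.224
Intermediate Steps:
B(q) = q/2 (B(q) = q*(1/2) = q/2)
Q(X, y) = 1/(1 + X)
p = 1 (p = 1/(1 + (1/2)*0) = 1/(1 + 0) = 1/1 = 1)
h = -2/7 ≈ -0.28571
(h + m(4, p))**2 = (-2/7 + (4 + 1))**2 = (-2/7 + 5)**2 = (33/7)**2 = 1089/49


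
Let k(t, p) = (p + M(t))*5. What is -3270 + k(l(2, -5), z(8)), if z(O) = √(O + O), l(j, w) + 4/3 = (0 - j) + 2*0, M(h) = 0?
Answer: -3250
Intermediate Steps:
l(j, w) = -4/3 - j (l(j, w) = -4/3 + ((0 - j) + 2*0) = -4/3 + (-j + 0) = -4/3 - j)
z(O) = √2*√O (z(O) = √(2*O) = √2*√O)
k(t, p) = 5*p (k(t, p) = (p + 0)*5 = p*5 = 5*p)
-3270 + k(l(2, -5), z(8)) = -3270 + 5*(√2*√8) = -3270 + 5*(√2*(2*√2)) = -3270 + 5*4 = -3270 + 20 = -3250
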